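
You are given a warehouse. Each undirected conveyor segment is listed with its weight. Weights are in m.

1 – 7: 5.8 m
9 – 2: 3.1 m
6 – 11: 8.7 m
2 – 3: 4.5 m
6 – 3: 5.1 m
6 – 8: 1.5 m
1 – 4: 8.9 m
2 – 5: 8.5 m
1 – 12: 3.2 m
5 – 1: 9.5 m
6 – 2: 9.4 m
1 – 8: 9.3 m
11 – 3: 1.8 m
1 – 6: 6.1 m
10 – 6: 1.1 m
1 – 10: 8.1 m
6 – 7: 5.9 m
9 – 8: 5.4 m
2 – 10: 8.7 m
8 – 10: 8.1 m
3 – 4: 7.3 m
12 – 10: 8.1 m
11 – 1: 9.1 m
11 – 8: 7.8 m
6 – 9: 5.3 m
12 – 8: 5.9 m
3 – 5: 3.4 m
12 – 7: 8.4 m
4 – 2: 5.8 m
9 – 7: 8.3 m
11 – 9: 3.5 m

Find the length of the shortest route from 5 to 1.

9.5 m

Shortest distances from 5:
5: 0
3: 3.4  (via 5)
11: 5.2  (via 3)
2: 7.9  (via 3)
6: 8.5  (via 3)
9: 8.7  (via 11)
1: 9.5  (via 5)
Shortest route: 5 → 1 = 9.5 m.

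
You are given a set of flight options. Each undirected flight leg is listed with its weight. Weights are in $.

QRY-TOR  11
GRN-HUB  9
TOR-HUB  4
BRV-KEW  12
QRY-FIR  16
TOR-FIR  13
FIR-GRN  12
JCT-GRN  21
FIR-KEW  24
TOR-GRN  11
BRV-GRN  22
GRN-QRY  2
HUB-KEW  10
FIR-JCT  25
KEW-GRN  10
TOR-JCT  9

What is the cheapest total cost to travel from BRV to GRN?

Settle nodes by increasing distance from BRV:
BRV: 0
KEW: 12  (via BRV)
GRN: 22  (via BRV)
Shortest route: BRV–GRN = $22.

$22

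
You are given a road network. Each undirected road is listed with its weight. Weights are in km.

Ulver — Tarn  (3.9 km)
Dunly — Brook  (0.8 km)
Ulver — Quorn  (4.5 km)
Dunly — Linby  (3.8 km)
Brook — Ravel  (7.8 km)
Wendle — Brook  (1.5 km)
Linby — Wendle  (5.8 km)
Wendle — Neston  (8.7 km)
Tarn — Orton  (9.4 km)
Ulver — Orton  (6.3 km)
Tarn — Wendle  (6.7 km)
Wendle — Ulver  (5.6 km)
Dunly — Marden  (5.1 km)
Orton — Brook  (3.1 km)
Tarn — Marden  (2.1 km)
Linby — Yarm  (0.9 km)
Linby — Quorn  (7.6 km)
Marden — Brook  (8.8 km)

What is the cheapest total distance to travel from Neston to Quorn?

18.8 km

Candidate routes:
Neston–Wendle–Linby–Quorn: 8.7+5.8+7.6 = 22.1
Neston–Wendle–Brook–Dunly–Linby–Quorn: 8.7+1.5+0.8+3.8+7.6 = 22.4
Neston–Wendle–Ulver–Quorn: 8.7+5.6+4.5 = 18.8
Cheapest is Neston–Wendle–Ulver–Quorn at 18.8 km.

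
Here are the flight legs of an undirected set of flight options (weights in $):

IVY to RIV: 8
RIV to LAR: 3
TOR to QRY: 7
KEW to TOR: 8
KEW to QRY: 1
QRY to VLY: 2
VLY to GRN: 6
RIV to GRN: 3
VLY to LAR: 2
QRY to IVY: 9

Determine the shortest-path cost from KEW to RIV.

Shortest distances from KEW:
KEW: 0
QRY: 1  (via KEW)
VLY: 3  (via QRY)
LAR: 5  (via VLY)
RIV: 8  (via LAR)
Shortest route: KEW → QRY → VLY → LAR → RIV = $8.

$8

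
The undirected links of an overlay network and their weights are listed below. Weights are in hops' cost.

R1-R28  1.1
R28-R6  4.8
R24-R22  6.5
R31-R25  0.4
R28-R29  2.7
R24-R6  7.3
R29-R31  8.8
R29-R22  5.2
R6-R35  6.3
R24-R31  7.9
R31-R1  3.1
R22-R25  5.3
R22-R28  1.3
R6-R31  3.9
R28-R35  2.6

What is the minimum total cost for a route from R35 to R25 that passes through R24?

Shortest R35→R24: R35–R28–R22–R24 = 10.4
Shortest R24→R25: R24–R31–R25 = 8.3
Total via R24: 10.4 + 8.3 = 18.7 hops' cost.

18.7 hops' cost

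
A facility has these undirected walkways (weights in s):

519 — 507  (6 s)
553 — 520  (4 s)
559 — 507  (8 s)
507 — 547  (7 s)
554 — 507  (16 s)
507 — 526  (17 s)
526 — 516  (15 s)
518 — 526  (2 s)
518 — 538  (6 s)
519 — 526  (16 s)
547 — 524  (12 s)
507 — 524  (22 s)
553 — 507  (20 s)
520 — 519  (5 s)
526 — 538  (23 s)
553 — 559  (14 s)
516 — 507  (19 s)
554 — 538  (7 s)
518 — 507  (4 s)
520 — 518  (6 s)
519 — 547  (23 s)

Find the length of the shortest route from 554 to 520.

19 s

Compare a few routes:
554 → 507 → 518 → 520: 16+4+6 = 26
554 → 507 → 519 → 520: 16+6+5 = 27
554 → 538 → 518 → 520: 7+6+6 = 19
The minimum is 19 s via 554 → 538 → 518 → 520.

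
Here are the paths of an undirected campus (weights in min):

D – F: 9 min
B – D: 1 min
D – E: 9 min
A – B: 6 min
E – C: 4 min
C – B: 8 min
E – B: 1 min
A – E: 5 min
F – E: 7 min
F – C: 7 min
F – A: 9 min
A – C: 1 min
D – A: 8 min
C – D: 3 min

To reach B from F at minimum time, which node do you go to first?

E

Candidate routes:
F - E - B: 7+1 = 8
F - D - B: 9+1 = 10
The minimum is 8 min via F - E - B.
So from F the first move is to E.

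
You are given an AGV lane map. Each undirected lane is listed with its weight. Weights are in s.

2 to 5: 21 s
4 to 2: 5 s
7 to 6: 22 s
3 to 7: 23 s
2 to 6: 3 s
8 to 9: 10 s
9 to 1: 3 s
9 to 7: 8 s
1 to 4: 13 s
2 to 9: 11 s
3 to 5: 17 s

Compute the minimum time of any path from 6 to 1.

Candidate routes:
6–2–9–1: 3+11+3 = 17
6–2–4–1: 3+5+13 = 21
Cheapest is 6–2–9–1 at 17 s.

17 s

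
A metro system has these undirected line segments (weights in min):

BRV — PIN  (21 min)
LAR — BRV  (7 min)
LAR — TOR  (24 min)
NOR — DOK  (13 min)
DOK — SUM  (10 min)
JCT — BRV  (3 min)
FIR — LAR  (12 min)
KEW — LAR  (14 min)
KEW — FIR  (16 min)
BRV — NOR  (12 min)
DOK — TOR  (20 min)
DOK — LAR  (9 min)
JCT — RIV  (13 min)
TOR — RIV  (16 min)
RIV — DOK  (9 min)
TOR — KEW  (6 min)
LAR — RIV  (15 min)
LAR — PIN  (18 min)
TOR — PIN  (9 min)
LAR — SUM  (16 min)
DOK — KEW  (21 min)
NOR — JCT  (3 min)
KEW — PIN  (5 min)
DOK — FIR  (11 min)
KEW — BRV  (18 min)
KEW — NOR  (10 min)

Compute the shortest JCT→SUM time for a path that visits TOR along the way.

Shortest JCT→TOR: JCT–NOR–KEW–TOR = 19
Shortest TOR→SUM: TOR–DOK–SUM = 30
Total via TOR: 19 + 30 = 49 min.

49 min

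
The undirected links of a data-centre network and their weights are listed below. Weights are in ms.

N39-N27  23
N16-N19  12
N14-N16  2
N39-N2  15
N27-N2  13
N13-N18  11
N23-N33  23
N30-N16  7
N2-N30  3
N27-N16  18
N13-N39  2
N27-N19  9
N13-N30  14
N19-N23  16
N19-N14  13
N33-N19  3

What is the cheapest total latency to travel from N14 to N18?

Shortest distances from N14:
N14: 0
N16: 2  (via N14)
N30: 9  (via N16)
N2: 12  (via N30)
N19: 13  (via N14)
N33: 16  (via N19)
N27: 20  (via N16)
N13: 23  (via N30)
N39: 25  (via N13)
N23: 29  (via N19)
N18: 34  (via N13)
Shortest route: N14–N16–N30–N13–N18 = 34 ms.

34 ms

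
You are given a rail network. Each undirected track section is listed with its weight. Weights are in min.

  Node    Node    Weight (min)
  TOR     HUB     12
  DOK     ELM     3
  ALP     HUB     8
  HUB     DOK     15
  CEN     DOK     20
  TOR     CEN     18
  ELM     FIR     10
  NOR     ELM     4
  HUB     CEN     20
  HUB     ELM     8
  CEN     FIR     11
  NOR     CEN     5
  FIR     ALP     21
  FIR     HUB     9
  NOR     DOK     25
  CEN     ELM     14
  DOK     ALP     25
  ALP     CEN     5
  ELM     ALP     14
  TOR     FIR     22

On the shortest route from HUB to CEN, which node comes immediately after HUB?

ALP

Compare a few routes:
HUB–ELM–NOR–CEN: 8+4+5 = 17
HUB–CEN: 20 = 20
HUB–FIR–CEN: 9+11 = 20
HUB–ALP–CEN: 8+5 = 13
The minimum is 13 min via HUB–ALP–CEN.
So from HUB the first move is to ALP.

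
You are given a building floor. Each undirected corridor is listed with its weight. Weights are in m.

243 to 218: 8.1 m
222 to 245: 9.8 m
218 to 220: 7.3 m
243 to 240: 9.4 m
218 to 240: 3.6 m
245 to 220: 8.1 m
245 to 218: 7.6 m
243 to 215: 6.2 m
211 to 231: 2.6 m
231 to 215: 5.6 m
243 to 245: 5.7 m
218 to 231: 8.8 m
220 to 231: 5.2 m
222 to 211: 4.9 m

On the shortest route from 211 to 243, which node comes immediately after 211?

231

Enumerating some paths:
211 → 231 → 220 → 245 → 243: 2.6+5.2+8.1+5.7 = 21.6
211 → 231 → 215 → 243: 2.6+5.6+6.2 = 14.4
211 → 222 → 245 → 243: 4.9+9.8+5.7 = 20.4
211 → 231 → 218 → 243: 2.6+8.8+8.1 = 19.5
The minimum is 14.4 m via 211 → 231 → 215 → 243.
So from 211 the first move is to 231.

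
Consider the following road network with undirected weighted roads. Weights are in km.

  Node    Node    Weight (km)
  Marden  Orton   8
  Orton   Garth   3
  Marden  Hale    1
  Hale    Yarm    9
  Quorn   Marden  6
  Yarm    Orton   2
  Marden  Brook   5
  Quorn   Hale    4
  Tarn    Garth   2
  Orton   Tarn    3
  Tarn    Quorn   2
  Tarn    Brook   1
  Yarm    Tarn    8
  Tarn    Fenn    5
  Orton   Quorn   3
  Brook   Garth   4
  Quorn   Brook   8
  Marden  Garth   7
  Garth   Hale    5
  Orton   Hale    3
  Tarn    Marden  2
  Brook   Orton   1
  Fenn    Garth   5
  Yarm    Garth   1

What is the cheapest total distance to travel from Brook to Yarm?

Enumerating some paths:
Brook–Tarn–Garth–Yarm: 1+2+1 = 4
Brook–Orton–Garth–Yarm: 1+3+1 = 5
Brook–Orton–Yarm: 1+2 = 3
Cheapest is Brook–Orton–Yarm at 3 km.

3 km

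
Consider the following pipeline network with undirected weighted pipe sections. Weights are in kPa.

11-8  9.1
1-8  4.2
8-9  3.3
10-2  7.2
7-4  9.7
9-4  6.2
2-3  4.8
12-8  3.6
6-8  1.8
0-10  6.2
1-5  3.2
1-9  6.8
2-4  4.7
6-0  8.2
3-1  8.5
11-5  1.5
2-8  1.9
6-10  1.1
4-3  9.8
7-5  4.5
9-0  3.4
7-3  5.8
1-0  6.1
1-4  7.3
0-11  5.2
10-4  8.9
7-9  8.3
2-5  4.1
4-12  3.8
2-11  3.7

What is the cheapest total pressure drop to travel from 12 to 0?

Shortest distances from 12:
12: 0
8: 3.6  (via 12)
4: 3.8  (via 12)
6: 5.4  (via 8)
2: 5.5  (via 8)
10: 6.5  (via 6)
9: 6.9  (via 8)
1: 7.8  (via 8)
11: 9.2  (via 2)
5: 9.6  (via 2)
0: 10.3  (via 9)
Shortest route: 12 → 8 → 9 → 0 = 10.3 kPa.

10.3 kPa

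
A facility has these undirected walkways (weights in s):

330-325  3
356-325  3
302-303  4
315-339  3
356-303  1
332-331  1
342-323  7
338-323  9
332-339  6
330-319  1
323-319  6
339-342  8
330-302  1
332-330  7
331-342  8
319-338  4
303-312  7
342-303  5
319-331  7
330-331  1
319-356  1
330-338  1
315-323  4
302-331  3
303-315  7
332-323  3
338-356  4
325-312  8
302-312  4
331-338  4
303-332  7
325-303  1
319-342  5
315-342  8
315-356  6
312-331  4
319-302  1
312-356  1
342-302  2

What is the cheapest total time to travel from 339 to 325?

11 s

Enumerating some paths:
339 - 315 - 356 - 325: 3+6+3 = 12
339 - 332 - 331 - 330 - 325: 6+1+1+3 = 11
Cheapest is 339 - 332 - 331 - 330 - 325 at 11 s.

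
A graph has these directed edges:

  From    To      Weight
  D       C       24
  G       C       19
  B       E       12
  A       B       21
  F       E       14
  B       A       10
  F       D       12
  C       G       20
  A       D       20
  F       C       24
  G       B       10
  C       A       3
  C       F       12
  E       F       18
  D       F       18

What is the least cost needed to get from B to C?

54

Candidate routes:
B–A–D–C: 10+20+24 = 54
B–E–F–D–C: 12+18+12+24 = 66
The minimum is 54 via B–A–D–C.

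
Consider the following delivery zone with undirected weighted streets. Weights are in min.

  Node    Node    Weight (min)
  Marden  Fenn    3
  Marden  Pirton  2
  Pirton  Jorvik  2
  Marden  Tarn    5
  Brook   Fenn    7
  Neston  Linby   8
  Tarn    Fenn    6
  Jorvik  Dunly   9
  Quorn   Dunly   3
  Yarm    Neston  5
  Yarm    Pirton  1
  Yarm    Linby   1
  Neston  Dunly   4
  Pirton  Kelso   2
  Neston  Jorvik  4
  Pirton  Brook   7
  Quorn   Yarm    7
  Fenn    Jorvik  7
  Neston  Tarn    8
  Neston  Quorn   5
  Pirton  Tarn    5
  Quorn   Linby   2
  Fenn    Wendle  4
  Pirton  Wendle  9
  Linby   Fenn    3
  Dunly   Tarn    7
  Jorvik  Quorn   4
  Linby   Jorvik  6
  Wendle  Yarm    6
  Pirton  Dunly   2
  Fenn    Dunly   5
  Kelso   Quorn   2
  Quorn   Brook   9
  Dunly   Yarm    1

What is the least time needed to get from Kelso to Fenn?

Candidate routes:
Kelso → Quorn → Linby → Fenn: 2+2+3 = 7
Kelso → Pirton → Dunly → Yarm → Linby → Fenn: 2+2+1+1+3 = 9
The minimum is 7 min via Kelso → Quorn → Linby → Fenn.

7 min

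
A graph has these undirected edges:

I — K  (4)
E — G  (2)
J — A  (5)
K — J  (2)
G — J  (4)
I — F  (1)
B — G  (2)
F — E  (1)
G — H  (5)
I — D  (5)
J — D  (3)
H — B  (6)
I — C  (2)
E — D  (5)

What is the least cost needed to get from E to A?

11

Candidate routes:
E - F - I - K - J - A: 1+1+4+2+5 = 13
E - D - J - A: 5+3+5 = 13
E - G - J - A: 2+4+5 = 11
Cheapest is E - G - J - A at 11.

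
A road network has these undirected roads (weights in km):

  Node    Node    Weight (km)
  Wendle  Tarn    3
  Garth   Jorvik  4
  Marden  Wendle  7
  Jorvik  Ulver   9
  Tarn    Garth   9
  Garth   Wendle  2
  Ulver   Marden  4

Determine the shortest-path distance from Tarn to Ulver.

Settle nodes by increasing distance from Tarn:
Tarn: 0
Wendle: 3  (via Tarn)
Garth: 5  (via Wendle)
Jorvik: 9  (via Garth)
Marden: 10  (via Wendle)
Ulver: 14  (via Marden)
Shortest route: Tarn–Wendle–Marden–Ulver = 14 km.

14 km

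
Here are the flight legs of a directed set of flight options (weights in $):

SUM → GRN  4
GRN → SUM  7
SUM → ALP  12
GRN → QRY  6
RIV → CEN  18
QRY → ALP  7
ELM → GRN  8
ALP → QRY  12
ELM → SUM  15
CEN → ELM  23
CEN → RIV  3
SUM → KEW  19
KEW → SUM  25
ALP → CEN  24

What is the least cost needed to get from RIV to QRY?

Enumerating some paths:
RIV → CEN → ELM → GRN → QRY: 18+23+8+6 = 55
RIV → CEN → ELM → SUM → GRN → QRY: 18+23+15+4+6 = 66
The minimum is $55 via RIV → CEN → ELM → GRN → QRY.

$55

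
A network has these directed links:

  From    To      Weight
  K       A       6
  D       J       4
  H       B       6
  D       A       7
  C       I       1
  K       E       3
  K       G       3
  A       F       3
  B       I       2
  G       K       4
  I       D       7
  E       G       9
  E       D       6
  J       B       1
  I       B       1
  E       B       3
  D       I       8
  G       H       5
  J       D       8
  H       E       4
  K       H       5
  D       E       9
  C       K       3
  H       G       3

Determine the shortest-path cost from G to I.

Candidate routes:
G → K → E → B → I: 4+3+3+2 = 12
G → H → E → B → I: 5+4+3+2 = 14
G → H → B → I: 5+6+2 = 13
G → K → H → B → I: 4+5+6+2 = 17
Cheapest is G → K → E → B → I at 12.

12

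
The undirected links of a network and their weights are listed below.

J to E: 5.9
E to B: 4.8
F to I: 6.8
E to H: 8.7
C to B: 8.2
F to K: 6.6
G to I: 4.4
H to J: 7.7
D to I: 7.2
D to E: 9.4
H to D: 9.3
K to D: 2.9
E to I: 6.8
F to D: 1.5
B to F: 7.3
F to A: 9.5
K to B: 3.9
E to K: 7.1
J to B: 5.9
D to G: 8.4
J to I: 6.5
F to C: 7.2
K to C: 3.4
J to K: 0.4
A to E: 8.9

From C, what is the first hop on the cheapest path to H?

K

Candidate routes:
C → K → J → H: 3.4+0.4+7.7 = 11.5
C → K → D → H: 3.4+2.9+9.3 = 15.6
C → K → J → E → H: 3.4+0.4+5.9+8.7 = 18.4
C → F → D → H: 7.2+1.5+9.3 = 18
The minimum is 11.5 via C → K → J → H.
So from C the first move is to K.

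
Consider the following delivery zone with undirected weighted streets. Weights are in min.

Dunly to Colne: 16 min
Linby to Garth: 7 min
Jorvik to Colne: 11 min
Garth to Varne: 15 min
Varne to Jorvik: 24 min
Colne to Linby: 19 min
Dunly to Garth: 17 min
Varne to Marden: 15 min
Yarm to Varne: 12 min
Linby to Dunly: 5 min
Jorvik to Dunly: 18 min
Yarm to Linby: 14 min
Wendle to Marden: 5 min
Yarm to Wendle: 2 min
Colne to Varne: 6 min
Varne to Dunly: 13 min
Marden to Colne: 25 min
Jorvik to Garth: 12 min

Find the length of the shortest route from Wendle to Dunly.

21 min

Running Dijkstra from Wendle:
Wendle: 0
Yarm: 2  (via Wendle)
Marden: 5  (via Wendle)
Varne: 14  (via Yarm)
Linby: 16  (via Yarm)
Colne: 20  (via Varne)
Dunly: 21  (via Linby)
Shortest route: Wendle → Yarm → Linby → Dunly = 21 min.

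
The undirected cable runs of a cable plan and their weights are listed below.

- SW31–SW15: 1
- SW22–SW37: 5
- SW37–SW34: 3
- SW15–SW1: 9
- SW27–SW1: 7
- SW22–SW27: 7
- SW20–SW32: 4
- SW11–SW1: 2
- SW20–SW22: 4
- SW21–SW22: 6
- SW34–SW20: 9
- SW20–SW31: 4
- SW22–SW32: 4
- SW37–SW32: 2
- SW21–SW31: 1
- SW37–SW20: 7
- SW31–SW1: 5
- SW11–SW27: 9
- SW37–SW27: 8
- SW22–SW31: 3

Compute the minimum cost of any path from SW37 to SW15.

9

Enumerating some paths:
SW37–SW22–SW31–SW15: 5+3+1 = 9
SW37–SW32–SW22–SW31–SW15: 2+4+3+1 = 10
The minimum is 9 via SW37–SW22–SW31–SW15.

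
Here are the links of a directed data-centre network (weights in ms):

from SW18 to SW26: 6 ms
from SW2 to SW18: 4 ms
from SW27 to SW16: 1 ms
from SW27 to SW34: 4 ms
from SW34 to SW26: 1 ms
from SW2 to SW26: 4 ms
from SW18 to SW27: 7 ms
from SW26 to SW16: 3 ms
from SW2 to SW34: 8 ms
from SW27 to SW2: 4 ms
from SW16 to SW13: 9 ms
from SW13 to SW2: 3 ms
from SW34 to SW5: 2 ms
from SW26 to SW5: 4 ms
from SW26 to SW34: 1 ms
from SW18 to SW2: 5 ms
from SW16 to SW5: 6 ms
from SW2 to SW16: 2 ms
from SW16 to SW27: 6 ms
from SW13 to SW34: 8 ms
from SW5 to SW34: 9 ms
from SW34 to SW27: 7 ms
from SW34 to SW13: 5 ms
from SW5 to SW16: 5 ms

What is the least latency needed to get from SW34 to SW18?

Shortest distances from SW34:
SW34: 0
SW26: 1  (via SW34)
SW5: 2  (via SW34)
SW16: 4  (via SW26)
SW13: 5  (via SW34)
SW27: 7  (via SW34)
SW2: 8  (via SW13)
SW18: 12  (via SW2)
Shortest route: SW34 → SW13 → SW2 → SW18 = 12 ms.

12 ms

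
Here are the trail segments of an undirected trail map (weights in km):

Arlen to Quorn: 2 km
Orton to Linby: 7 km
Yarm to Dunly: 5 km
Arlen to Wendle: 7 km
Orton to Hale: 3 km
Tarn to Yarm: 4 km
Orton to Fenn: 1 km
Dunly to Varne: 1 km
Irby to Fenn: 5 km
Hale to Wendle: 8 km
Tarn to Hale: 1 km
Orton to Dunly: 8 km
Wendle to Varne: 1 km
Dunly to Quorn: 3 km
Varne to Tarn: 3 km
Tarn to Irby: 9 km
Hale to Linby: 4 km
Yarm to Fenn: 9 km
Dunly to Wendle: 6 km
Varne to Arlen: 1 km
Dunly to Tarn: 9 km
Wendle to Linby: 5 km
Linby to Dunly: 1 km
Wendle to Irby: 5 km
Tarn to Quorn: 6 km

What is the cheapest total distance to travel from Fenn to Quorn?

11 km

Shortest distances from Fenn:
Fenn: 0
Orton: 1  (via Fenn)
Hale: 4  (via Orton)
Irby: 5  (via Fenn)
Tarn: 5  (via Hale)
Linby: 8  (via Orton)
Varne: 8  (via Tarn)
Wendle: 9  (via Varne)
Arlen: 9  (via Varne)
Dunly: 9  (via Orton)
Yarm: 9  (via Fenn)
Quorn: 11  (via Tarn)
Shortest route: Fenn–Orton–Hale–Tarn–Quorn = 11 km.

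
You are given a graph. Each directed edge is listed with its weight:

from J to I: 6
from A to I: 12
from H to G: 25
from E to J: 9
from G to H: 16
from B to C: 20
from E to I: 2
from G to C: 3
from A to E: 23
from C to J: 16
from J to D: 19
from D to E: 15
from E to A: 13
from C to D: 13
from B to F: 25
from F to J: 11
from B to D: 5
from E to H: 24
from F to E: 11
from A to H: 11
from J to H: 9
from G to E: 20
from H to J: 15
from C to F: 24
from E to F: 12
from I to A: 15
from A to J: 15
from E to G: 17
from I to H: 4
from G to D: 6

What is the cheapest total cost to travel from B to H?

Candidate routes:
B → F → E → I → H: 25+11+2+4 = 42
B → D → E → J → I → H: 5+15+9+6+4 = 39
B → D → E → I → H: 5+15+2+4 = 26
B → D → E → J → H: 5+15+9+9 = 38
The minimum is 26 via B → D → E → I → H.

26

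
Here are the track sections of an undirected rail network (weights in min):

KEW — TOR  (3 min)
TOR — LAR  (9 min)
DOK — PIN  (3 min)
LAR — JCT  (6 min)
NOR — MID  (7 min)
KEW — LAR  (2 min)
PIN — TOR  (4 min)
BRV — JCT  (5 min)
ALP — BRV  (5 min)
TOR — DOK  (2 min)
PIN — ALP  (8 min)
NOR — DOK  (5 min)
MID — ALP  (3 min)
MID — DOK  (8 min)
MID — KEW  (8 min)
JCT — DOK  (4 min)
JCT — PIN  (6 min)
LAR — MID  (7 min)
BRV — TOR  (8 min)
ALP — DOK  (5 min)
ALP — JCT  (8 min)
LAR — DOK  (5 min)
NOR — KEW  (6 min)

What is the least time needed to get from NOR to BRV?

Compare a few routes:
NOR–DOK–TOR–BRV: 5+2+8 = 15
NOR–DOK–JCT–BRV: 5+4+5 = 14
NOR–DOK–ALP–BRV: 5+5+5 = 15
NOR–MID–ALP–BRV: 7+3+5 = 15
Cheapest is NOR–DOK–JCT–BRV at 14 min.

14 min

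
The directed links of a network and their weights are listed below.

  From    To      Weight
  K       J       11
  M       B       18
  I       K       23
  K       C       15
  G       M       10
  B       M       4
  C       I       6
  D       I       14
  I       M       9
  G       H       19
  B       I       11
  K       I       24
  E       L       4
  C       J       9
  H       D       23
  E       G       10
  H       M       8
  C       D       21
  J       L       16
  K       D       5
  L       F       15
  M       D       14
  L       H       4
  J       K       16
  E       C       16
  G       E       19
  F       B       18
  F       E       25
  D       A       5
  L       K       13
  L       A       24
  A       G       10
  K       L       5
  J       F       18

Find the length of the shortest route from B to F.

54

Enumerating some paths:
B–M–D–A–G–E–L–F: 4+14+5+10+19+4+15 = 71
B–I–K–L–F: 11+23+5+15 = 54
B–I–K–J–F: 11+23+11+18 = 63
The minimum is 54 via B–I–K–L–F.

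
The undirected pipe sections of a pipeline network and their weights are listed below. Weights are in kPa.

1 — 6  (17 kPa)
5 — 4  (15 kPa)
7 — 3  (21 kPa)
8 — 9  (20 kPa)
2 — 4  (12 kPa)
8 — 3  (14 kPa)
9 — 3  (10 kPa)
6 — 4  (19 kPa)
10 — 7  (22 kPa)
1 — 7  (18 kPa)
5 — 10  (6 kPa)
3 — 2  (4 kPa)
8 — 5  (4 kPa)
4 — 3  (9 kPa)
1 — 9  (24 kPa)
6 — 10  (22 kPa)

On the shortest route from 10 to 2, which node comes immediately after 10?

5

Enumerating some paths:
10–5–4–3–2: 6+15+9+4 = 34
10–5–4–2: 6+15+12 = 33
10–5–8–3–2: 6+4+14+4 = 28
10–5–8–9–3–2: 6+4+20+10+4 = 44
Cheapest is 10–5–8–3–2 at 28 kPa.
So from 10 the first move is to 5.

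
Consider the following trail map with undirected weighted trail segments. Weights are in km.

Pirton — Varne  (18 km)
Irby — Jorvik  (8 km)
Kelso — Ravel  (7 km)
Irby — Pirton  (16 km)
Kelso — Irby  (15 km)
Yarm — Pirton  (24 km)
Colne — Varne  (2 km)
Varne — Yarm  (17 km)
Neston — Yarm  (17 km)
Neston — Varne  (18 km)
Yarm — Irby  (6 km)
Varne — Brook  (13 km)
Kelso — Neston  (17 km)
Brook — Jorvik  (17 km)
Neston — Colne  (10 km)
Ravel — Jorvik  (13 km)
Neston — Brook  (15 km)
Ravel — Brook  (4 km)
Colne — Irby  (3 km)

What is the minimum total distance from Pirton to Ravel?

35 km

Candidate routes:
Pirton–Irby–Jorvik–Ravel: 16+8+13 = 37
Pirton–Irby–Kelso–Ravel: 16+15+7 = 38
Pirton–Varne–Brook–Ravel: 18+13+4 = 35
The minimum is 35 km via Pirton–Varne–Brook–Ravel.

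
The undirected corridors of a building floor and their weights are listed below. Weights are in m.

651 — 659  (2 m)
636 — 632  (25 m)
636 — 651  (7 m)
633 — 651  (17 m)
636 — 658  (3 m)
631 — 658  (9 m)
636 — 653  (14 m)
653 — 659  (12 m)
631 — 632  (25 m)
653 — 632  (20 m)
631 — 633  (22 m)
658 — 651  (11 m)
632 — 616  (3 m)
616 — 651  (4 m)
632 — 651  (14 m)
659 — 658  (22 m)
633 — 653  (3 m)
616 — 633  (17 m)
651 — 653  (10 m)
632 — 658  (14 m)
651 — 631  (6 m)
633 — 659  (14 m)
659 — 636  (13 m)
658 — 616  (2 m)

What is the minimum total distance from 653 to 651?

10 m

Enumerating some paths:
653 - 651: 10 = 10
653 - 633 - 659 - 651: 3+14+2 = 19
653 - 659 - 651: 12+2 = 14
The minimum is 10 m via 653 - 651.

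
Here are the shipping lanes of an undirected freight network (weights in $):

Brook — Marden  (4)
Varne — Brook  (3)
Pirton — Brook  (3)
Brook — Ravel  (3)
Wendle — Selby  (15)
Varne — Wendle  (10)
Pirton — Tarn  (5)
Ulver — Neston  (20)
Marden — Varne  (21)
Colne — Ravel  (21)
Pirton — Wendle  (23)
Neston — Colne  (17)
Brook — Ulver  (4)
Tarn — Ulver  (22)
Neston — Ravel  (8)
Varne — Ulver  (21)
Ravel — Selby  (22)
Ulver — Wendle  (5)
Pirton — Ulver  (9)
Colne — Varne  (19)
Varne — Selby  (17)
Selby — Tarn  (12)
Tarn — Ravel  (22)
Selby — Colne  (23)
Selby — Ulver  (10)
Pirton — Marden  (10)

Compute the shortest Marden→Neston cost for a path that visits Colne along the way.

Shortest Marden→Colne: Marden–Brook–Varne–Colne = 26
Shortest Colne→Neston: Colne–Neston = 17
Total via Colne: 26 + 17 = $43.

$43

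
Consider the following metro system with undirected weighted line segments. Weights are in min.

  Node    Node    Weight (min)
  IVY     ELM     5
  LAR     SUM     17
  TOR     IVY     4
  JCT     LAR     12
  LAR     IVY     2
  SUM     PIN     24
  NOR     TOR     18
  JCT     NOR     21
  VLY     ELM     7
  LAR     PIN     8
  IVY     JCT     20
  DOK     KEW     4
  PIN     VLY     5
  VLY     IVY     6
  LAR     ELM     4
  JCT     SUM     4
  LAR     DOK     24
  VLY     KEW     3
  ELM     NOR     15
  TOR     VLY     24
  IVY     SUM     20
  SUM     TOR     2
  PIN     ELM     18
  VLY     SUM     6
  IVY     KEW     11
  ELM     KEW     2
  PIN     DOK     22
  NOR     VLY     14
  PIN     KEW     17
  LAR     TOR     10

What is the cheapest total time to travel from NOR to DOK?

Enumerating some paths:
NOR–VLY–KEW–DOK: 14+3+4 = 21
NOR–VLY–ELM–KEW–DOK: 14+7+2+4 = 27
NOR–ELM–VLY–KEW–DOK: 15+7+3+4 = 29
Cheapest is NOR–VLY–KEW–DOK at 21 min.

21 min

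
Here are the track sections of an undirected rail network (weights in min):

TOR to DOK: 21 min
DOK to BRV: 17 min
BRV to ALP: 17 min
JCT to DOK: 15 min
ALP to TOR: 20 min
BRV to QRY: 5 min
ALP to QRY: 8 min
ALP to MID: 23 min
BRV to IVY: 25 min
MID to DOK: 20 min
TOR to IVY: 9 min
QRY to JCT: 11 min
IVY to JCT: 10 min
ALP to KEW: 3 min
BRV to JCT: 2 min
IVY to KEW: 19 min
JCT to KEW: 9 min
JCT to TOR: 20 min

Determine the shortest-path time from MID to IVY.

Enumerating some paths:
MID–ALP–KEW–IVY: 23+3+19 = 45
MID–DOK–BRV–JCT–IVY: 20+17+2+10 = 49
MID–ALP–QRY–BRV–JCT–IVY: 23+8+5+2+10 = 48
Cheapest is MID–ALP–KEW–IVY at 45 min.

45 min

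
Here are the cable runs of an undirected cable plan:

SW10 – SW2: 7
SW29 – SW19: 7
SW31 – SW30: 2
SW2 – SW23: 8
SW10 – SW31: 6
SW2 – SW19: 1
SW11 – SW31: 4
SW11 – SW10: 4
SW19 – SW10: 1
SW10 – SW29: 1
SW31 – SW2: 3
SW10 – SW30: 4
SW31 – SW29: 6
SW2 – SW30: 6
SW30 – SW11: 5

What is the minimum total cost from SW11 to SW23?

14

Settle nodes by increasing distance from SW11:
SW11: 0
SW10: 4  (via SW11)
SW31: 4  (via SW11)
SW19: 5  (via SW10)
SW30: 5  (via SW11)
SW29: 5  (via SW10)
SW2: 6  (via SW19)
SW23: 14  (via SW2)
Shortest route: SW11–SW10–SW19–SW2–SW23 = 14.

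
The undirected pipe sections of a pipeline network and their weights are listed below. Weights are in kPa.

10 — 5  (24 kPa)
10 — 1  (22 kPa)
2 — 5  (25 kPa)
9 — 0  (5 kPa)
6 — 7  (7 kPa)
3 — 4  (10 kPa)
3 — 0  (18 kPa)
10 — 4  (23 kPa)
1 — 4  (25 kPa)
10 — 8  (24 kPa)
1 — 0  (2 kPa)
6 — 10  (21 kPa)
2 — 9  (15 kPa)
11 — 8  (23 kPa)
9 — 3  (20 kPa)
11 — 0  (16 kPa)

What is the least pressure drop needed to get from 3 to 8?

Shortest distances from 3:
3: 0
4: 10  (via 3)
0: 18  (via 3)
1: 20  (via 0)
9: 20  (via 3)
10: 33  (via 4)
11: 34  (via 0)
2: 35  (via 9)
6: 54  (via 10)
5: 57  (via 10)
8: 57  (via 10)
Shortest route: 3 → 4 → 10 → 8 = 57 kPa.

57 kPa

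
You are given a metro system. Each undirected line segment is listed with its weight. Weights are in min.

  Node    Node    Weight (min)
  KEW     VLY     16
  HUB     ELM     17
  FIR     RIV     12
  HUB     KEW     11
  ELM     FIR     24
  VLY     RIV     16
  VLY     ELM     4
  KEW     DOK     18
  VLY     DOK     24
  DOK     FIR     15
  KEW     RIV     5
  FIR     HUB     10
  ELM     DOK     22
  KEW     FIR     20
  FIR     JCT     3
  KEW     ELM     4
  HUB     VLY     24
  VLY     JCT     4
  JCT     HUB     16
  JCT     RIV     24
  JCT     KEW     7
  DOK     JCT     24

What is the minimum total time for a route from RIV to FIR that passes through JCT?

15 min

Shortest RIV→JCT: RIV → KEW → JCT = 12
Shortest JCT→FIR: JCT → FIR = 3
Total via JCT: 12 + 3 = 15 min.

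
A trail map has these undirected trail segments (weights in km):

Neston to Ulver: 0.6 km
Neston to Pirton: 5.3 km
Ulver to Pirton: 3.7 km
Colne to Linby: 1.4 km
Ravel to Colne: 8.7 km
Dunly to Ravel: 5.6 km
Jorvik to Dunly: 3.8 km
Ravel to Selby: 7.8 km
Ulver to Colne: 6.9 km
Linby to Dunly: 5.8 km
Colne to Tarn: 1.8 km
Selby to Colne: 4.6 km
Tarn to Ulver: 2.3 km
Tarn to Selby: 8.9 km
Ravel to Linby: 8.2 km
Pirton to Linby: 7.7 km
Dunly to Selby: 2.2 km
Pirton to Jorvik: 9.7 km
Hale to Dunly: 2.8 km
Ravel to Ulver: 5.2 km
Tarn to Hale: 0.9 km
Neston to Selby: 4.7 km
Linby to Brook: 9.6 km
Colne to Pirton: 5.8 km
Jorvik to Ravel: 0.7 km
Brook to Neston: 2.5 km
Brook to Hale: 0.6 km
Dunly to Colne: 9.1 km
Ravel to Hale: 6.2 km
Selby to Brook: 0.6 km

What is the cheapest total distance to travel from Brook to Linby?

4.7 km

Enumerating some paths:
Brook → Neston → Ulver → Tarn → Colne → Linby: 2.5+0.6+2.3+1.8+1.4 = 8.6
Brook → Selby → Colne → Linby: 0.6+4.6+1.4 = 6.6
Brook → Hale → Tarn → Colne → Linby: 0.6+0.9+1.8+1.4 = 4.7
Cheapest is Brook → Hale → Tarn → Colne → Linby at 4.7 km.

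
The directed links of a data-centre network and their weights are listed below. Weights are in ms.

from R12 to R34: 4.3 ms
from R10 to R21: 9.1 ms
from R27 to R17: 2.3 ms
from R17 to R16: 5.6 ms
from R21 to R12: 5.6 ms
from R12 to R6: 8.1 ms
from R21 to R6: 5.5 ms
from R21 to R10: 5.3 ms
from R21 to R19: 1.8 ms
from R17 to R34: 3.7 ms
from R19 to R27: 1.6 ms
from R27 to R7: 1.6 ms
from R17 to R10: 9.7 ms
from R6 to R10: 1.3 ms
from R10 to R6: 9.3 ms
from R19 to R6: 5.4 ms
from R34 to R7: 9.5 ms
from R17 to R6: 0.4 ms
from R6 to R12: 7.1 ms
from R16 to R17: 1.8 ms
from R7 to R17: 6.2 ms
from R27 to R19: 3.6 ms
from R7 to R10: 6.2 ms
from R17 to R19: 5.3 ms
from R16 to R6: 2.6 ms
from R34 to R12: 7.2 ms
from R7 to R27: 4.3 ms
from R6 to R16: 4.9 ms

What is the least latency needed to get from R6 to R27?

13.6 ms

Shortest distances from R6:
R6: 0
R10: 1.3  (via R6)
R16: 4.9  (via R6)
R17: 6.7  (via R16)
R12: 7.1  (via R6)
R34: 10.4  (via R17)
R21: 10.4  (via R10)
R19: 12  (via R17)
R27: 13.6  (via R19)
Shortest route: R6–R16–R17–R19–R27 = 13.6 ms.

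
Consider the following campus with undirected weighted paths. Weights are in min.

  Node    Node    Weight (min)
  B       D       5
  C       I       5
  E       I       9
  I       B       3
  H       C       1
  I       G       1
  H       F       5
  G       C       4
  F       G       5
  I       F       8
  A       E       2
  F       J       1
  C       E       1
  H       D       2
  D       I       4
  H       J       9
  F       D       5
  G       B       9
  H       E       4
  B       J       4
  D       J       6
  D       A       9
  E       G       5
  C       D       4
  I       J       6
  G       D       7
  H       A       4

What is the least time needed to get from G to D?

Settle nodes by increasing distance from G:
G: 0
I: 1  (via G)
B: 4  (via I)
C: 4  (via G)
D: 5  (via I)
Shortest route: G–I–D = 5 min.

5 min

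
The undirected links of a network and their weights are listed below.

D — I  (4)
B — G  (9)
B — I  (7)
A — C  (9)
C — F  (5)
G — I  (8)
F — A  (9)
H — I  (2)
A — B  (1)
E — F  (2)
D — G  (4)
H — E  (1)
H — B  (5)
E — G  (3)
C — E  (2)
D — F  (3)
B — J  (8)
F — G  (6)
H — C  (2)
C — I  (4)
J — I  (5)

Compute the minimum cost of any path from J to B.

8

Enumerating some paths:
J → I → H → B: 5+2+5 = 12
J → B: 8 = 8
Cheapest is J → B at 8.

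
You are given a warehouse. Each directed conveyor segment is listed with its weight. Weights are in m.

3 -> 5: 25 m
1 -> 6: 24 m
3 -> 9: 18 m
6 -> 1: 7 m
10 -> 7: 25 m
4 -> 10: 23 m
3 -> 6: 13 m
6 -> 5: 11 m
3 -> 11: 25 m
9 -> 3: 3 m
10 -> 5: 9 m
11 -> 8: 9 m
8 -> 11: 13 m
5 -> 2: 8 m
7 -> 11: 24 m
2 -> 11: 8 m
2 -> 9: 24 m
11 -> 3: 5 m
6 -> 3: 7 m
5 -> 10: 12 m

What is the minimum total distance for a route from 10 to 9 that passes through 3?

Shortest 10→3: 10 → 5 → 2 → 11 → 3 = 30
Shortest 3→9: 3 → 9 = 18
Total via 3: 30 + 18 = 48 m.

48 m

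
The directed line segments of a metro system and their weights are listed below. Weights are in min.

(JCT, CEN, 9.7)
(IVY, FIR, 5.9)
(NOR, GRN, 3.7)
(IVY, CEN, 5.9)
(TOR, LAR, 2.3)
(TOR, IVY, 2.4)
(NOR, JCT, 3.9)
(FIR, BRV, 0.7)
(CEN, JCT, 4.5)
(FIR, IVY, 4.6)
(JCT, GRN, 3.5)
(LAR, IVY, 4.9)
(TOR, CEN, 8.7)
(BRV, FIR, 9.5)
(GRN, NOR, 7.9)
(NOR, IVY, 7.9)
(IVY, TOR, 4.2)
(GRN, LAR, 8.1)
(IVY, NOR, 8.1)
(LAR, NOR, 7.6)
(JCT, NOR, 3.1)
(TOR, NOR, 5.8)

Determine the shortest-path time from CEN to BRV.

22.1 min

Running Dijkstra from CEN:
CEN: 0
JCT: 4.5  (via CEN)
NOR: 7.6  (via JCT)
GRN: 8  (via JCT)
IVY: 15.5  (via NOR)
LAR: 16.1  (via GRN)
TOR: 19.7  (via IVY)
FIR: 21.4  (via IVY)
BRV: 22.1  (via FIR)
Shortest route: CEN → JCT → NOR → IVY → FIR → BRV = 22.1 min.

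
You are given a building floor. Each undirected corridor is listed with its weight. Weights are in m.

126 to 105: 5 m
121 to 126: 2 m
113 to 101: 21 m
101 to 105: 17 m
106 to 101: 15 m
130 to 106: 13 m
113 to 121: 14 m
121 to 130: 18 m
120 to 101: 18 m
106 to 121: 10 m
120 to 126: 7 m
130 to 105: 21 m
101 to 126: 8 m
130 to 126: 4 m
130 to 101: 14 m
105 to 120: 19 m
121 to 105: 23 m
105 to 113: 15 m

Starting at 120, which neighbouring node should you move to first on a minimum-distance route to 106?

126

Candidate routes:
120–126–130–106: 7+4+13 = 24
120–126–121–106: 7+2+10 = 19
Cheapest is 120–126–121–106 at 19 m.
So from 120 the first move is to 126.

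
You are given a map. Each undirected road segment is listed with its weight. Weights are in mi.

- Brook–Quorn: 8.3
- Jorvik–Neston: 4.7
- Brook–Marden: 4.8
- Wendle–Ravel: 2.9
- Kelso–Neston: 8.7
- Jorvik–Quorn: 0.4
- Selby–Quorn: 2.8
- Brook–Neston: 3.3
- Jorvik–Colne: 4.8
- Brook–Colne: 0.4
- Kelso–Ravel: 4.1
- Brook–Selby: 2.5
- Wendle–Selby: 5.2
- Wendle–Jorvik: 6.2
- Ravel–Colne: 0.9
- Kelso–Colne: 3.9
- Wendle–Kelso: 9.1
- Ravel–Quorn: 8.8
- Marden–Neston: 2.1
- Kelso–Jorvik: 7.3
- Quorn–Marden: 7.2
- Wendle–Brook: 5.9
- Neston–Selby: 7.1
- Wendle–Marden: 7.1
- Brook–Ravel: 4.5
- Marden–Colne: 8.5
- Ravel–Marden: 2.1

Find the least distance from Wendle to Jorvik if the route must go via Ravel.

Best Wendle to Ravel: Wendle → Ravel costing 2.9
Shortest Ravel→Jorvik: Ravel → Colne → Jorvik = 5.7
Total via Ravel: 2.9 + 5.7 = 8.6 mi.

8.6 mi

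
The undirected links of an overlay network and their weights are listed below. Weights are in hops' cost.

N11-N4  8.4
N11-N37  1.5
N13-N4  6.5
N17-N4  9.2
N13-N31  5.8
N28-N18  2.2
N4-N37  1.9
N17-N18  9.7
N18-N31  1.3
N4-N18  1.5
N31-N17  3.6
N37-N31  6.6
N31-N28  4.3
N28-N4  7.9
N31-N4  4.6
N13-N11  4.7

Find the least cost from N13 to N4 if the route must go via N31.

8.6 hops' cost

Shortest N13→N31: N13–N31 = 5.8
Shortest N31→N4: N31–N18–N4 = 2.8
Total via N31: 5.8 + 2.8 = 8.6 hops' cost.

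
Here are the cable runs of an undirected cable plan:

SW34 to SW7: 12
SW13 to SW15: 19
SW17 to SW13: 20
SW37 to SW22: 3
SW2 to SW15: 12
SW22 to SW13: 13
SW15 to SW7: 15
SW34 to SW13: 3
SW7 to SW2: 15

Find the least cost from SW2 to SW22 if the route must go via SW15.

44

Shortest SW2→SW15: SW2–SW15 = 12
Best SW15 to SW22: SW15–SW13–SW22 costing 32
Total via SW15: 12 + 32 = 44.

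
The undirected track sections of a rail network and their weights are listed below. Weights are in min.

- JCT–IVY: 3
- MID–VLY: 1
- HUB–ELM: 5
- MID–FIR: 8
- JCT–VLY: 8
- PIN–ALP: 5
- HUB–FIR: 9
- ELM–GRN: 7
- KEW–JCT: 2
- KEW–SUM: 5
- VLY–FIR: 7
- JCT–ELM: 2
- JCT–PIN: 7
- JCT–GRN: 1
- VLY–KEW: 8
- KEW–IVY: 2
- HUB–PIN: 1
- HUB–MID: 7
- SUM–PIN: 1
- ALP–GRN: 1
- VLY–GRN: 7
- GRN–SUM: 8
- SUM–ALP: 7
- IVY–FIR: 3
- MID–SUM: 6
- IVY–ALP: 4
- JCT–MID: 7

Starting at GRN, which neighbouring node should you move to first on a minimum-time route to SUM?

ALP

Candidate routes:
GRN → JCT → KEW → SUM: 1+2+5 = 8
GRN → ALP → PIN → SUM: 1+5+1 = 7
Cheapest is GRN → ALP → PIN → SUM at 7 min.
So from GRN the first move is to ALP.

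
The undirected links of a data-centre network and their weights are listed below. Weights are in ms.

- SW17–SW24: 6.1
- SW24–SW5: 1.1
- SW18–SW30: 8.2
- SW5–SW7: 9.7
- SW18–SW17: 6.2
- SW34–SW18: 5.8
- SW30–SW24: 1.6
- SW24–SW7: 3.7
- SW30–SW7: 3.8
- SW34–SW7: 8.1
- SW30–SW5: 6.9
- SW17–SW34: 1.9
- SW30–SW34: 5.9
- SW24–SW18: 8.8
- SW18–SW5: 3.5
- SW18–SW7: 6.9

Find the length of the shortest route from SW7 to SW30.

Settle nodes by increasing distance from SW7:
SW7: 0
SW24: 3.7  (via SW7)
SW30: 3.8  (via SW7)
Shortest route: SW7 → SW30 = 3.8 ms.

3.8 ms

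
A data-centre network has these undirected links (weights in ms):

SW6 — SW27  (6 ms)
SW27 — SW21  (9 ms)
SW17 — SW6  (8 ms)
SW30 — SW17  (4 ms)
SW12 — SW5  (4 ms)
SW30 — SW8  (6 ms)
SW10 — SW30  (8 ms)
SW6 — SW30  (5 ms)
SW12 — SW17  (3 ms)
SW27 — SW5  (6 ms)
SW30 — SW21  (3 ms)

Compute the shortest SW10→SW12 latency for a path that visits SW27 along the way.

29 ms

Shortest SW10→SW27: SW10 → SW30 → SW6 → SW27 = 19
Shortest SW27→SW12: SW27 → SW5 → SW12 = 10
Total via SW27: 19 + 10 = 29 ms.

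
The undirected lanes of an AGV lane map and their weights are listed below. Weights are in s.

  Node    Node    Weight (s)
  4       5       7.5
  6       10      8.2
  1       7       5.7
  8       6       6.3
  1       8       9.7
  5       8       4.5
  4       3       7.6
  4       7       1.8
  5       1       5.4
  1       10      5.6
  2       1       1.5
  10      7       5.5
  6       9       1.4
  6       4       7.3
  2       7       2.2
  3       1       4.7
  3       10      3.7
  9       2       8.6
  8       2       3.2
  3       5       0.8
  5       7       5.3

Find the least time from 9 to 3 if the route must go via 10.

Best 9 to 10: 9 → 6 → 10 costing 9.6
Best 10 to 3: 10 → 3 costing 3.7
Total via 10: 9.6 + 3.7 = 13.3 s.

13.3 s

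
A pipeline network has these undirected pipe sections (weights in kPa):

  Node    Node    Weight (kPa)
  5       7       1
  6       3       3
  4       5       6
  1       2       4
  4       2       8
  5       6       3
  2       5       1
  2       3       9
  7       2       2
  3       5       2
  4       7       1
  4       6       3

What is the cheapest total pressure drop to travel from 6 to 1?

8 kPa

Enumerating some paths:
6–5–2–1: 3+1+4 = 8
6–5–7–2–1: 3+1+2+4 = 10
6–3–5–2–1: 3+2+1+4 = 10
6–4–7–2–1: 3+1+2+4 = 10
The minimum is 8 kPa via 6–5–2–1.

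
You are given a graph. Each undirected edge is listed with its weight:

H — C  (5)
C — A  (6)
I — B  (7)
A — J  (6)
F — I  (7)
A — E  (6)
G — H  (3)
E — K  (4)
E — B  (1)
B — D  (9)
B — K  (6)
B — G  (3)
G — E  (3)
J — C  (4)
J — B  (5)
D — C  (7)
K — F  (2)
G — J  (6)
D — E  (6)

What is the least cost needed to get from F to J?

12

Shortest distances from F:
F: 0
K: 2  (via F)
E: 6  (via K)
B: 7  (via E)
I: 7  (via F)
G: 9  (via E)
A: 12  (via E)
D: 12  (via E)
H: 12  (via G)
J: 12  (via B)
Shortest route: F → K → E → B → J = 12.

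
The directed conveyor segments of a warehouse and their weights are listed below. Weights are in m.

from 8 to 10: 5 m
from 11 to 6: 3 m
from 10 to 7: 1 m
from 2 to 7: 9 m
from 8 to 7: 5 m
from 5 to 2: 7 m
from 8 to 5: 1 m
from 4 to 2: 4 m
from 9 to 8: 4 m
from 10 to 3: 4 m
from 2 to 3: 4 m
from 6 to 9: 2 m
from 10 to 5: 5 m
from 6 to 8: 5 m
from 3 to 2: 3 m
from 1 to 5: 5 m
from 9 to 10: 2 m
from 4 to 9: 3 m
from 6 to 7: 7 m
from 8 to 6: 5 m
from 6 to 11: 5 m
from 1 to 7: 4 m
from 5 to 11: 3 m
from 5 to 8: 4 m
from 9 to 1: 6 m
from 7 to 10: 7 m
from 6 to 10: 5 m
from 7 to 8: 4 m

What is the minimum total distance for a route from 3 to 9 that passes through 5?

Best 3 to 5: 3 → 2 → 7 → 8 → 5 costing 17
Shortest 5→9: 5 → 11 → 6 → 9 = 8
Total via 5: 17 + 8 = 25 m.

25 m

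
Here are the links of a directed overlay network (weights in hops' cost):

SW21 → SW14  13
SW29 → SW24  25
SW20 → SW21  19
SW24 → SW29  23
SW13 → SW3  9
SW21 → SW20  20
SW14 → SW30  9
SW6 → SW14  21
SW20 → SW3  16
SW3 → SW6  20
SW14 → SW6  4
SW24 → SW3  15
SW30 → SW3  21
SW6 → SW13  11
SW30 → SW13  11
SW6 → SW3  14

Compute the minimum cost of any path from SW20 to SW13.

Candidate routes:
SW20 → SW3 → SW6 → SW13: 16+20+11 = 47
SW20 → SW3 → SW6 → SW14 → SW30 → SW13: 16+20+21+9+11 = 77
SW20 → SW21 → SW14 → SW30 → SW13: 19+13+9+11 = 52
SW20 → SW21 → SW14 → SW30 → SW3 → SW6 → SW13: 19+13+9+21+20+11 = 93
Cheapest is SW20 → SW3 → SW6 → SW13 at 47 hops' cost.

47 hops' cost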